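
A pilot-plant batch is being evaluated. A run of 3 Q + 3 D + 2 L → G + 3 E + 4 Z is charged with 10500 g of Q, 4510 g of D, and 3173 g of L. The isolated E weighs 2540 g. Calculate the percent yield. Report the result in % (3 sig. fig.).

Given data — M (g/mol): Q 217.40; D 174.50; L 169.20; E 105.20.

93.4 %

n(Q) = 10500 / 217.40 = 48.30 mol
n(D) = 4510 / 174.50 = 25.85 mol
n(L) = 3173 / 169.20 = 18.75 mol
n/ν for Q = 48.30/3 = 16.10
n/ν for D = 25.85/3 = 8.617
n/ν for L = 18.75/2 = 9.375
Smallest n/ν is D → limiting reagent.
theoretical n(E) = (3/3) × 25.85 = 25.85 mol → 2719 g
% yield = 2540 / 2719 × 100 = 93.42 %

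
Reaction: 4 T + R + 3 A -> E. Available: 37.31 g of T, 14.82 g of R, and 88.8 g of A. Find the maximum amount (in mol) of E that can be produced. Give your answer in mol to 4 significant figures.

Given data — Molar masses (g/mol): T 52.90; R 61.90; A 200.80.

n(T) = 37.31 / 52.90 = 0.7053 mol
n(R) = 14.82 / 61.90 = 0.2394 mol
n(A) = 88.80 / 200.80 = 0.4422 mol
n/ν → T: 0.1763, R: 0.2394, A: 0.1474; A is limiting.
n(E) = (1/3) × 0.4422 = 0.1474 mol

0.1474 mol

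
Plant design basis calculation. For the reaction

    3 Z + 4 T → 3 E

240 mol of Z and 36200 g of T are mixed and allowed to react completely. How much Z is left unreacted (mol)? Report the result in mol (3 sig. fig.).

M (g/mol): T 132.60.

35.2 mol

n(Z) = 240.0 mol
n(T) = 36200 / 132.60 = 273.0 mol
n/ν → Z: 80.00, T: 68.25; T is limiting.
Z consumed = (3/4) × 273.0 = 204.8 mol
Z remaining = 240.0 − 204.8 = 35.20 mol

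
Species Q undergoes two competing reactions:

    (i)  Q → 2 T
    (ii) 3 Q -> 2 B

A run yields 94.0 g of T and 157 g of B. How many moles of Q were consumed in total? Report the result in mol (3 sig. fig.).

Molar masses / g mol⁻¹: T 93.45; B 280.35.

1.34 mol

n(T) = 94.0 / 93.45 = 1.006 mol
n(B) = 157 / 280.35 = 0.5600 mol
n(Q) via (i) = (1/2)×1.006 = 0.5030 mol
n(Q) via (ii) = (3/2)×0.5600 = 0.8400 mol
total n(Q) = 0.5030 + 0.8400 = 1.343 mol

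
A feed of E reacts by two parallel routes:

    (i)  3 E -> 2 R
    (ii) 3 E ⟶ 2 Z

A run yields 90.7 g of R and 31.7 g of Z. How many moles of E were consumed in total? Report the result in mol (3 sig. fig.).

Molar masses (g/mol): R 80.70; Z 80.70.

n(R) = 90.7 / 80.70 = 1.124 mol
n(Z) = 31.7 / 80.70 = 0.3928 mol
n(E) via (i) = (3/2)×1.124 = 1.686 mol
n(E) via (ii) = (3/2)×0.3928 = 0.5892 mol
total n(E) = 1.686 + 0.5892 = 2.275 mol

2.28 mol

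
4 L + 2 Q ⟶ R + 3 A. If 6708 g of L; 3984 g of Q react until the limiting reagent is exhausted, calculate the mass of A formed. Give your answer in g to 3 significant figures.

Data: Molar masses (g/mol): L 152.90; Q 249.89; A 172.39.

4120 g

n(L) = 6708 / 152.90 = 43.87 mol
n(Q) = 3984 / 249.89 = 15.94 mol
n/ν for L = 43.87/4 = 10.97
n/ν for Q = 15.94/2 = 7.970
Smallest n/ν is Q → limiting reagent.
n(A) = (3/2) × 15.94 = 23.91 mol
mass = 23.91 × 172.39 = 4122 g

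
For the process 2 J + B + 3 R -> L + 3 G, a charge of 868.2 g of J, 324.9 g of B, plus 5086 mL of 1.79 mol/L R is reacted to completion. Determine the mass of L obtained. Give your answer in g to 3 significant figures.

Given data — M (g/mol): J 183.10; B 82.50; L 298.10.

707 g

n(J) = 868.2 / 183.10 = 4.742 mol
n(B) = 324.9 / 82.50 = 3.938 mol
n(R) = 1.79 × 5086/1000 = 9.104 mol
n/ν for J = 4.742/2 = 2.371
n/ν for B = 3.938/1 = 3.938
n/ν for R = 9.104/3 = 3.035
Smallest n/ν is J → limiting reagent.
n(L) = (1/2) × 4.742 = 2.371 mol
mass = 2.371 × 298.10 = 706.8 g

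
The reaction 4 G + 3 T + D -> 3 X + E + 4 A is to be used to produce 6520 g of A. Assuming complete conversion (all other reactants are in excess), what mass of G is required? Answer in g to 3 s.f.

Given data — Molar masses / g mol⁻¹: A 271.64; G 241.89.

5810 g

n(A) = 6520 / 271.64 = 24.00 mol
n(G) = (4/4) × 24.00 = 24.00 mol
mass = 24.00 × 241.89 = 5805 g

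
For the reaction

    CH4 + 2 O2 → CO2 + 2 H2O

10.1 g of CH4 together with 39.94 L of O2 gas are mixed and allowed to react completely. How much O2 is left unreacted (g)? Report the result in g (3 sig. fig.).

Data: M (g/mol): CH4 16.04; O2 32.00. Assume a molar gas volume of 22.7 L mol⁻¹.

n(CH4) = 10.10 / 16.04 = 0.6297 mol
n(O2) = 39.94 / 22.7 = 1.759 mol
n/ν for CH4 = 0.6297/1 = 0.6297
n/ν for O2 = 1.759/2 = 0.8795
Smallest n/ν is CH4 → limiting reagent.
O2 consumed = (2/1) × 0.6297 = 1.259 mol
O2 remaining = 1.759 − 1.259 = 0.5000 mol
mass = 0.5000 × 32.00 = 16.00 g

16.0 g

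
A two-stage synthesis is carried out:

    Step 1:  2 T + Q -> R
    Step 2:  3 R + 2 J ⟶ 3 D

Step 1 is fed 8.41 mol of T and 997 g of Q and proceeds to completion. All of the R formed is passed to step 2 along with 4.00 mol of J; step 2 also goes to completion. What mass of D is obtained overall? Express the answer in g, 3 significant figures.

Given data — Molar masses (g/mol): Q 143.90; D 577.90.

2430 g

Step 1:
n(T) = 8.410 mol
n(Q) = 997.0 / 143.90 = 6.928 mol
n/ν for T = 8.410/2 = 4.205
n/ν for Q = 6.928/1 = 6.928
Smallest n/ν is T → limiting reagent.
n(R) produced = (1/2) × 8.410 = 4.205 mol
Step 2:
n(R) available = 4.205 mol
n(J) = 4.000 mol
n/ν for R = 4.205/3 = 1.402
n/ν for J = 4.000/2 = 2.000
Smallest n/ν is R → limiting reagent.
n(D) = (3/3) × 4.205 = 4.205 mol
mass = 4.205 × 577.90 = 2430 g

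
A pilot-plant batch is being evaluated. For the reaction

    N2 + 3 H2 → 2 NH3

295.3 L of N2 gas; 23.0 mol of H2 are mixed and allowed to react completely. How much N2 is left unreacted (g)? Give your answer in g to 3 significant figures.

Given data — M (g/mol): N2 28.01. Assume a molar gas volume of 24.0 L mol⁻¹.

n(N2) = 295.3 / 24.0 = 12.30 mol
n(H2) = 23.00 mol
n/ν for N2 = 12.30/1 = 12.30
n/ν for H2 = 23.00/3 = 7.667
Smallest n/ν is H2 → limiting reagent.
N2 consumed = (1/3) × 23.00 = 7.667 mol
N2 remaining = 12.30 − 7.667 = 4.633 mol
mass = 4.633 × 28.01 = 129.8 g

130 g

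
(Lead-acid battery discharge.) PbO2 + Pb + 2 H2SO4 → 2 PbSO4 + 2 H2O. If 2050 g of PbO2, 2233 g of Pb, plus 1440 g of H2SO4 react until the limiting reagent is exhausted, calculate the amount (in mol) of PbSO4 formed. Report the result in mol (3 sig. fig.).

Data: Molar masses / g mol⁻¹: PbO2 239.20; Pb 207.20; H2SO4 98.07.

14.7 mol

n(PbO2) = 2050 / 239.20 = 8.570 mol
n(Pb) = 2233 / 207.20 = 10.78 mol
n(H2SO4) = 1440 / 98.07 = 14.68 mol
n/ν → PbO2: 8.570, Pb: 10.78, H2SO4: 7.340; H2SO4 is limiting.
n(PbSO4) = (2/2) × 14.68 = 14.68 mol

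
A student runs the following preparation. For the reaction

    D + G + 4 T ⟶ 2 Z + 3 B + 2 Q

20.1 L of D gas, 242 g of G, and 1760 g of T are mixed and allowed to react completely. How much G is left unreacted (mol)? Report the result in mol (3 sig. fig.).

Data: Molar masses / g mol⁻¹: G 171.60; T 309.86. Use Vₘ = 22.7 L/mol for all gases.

0.525 mol

n(D) = 20.10 / 22.7 = 0.8855 mol
n(G) = 242.0 / 171.60 = 1.410 mol
n(T) = 1760 / 309.86 = 5.680 mol
n/ν for D = 0.8855/1 = 0.8855
n/ν for G = 1.410/1 = 1.410
n/ν for T = 5.680/4 = 1.420
Smallest n/ν is D → limiting reagent.
G consumed = (1/1) × 0.8855 = 0.8855 mol
G remaining = 1.410 − 0.8855 = 0.5245 mol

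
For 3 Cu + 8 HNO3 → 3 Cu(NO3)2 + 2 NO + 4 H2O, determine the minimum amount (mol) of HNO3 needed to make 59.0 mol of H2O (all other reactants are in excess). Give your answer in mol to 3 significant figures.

n(H2O) = 59.00 mol
n(HNO3) = (8/4) × 59.00 = 118.0 mol

118 mol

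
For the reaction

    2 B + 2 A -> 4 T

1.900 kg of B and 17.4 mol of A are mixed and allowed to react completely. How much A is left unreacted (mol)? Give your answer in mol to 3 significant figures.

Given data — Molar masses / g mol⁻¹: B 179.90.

6.84 mol

n(B) = 1.900×1000 / 179.90 = 10.56 mol
n(A) = 17.40 mol
n/ν for B = 10.56/2 = 5.280
n/ν for A = 17.40/2 = 8.700
Smallest n/ν is B → limiting reagent.
A consumed = (2/2) × 10.56 = 10.56 mol
A remaining = 17.40 − 10.56 = 6.840 mol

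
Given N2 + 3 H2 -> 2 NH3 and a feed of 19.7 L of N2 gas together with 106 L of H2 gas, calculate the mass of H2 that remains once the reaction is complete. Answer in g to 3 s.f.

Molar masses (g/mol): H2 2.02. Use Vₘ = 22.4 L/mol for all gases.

4.23 g

n(N2) = 19.70 / 22.4 = 0.8795 mol
n(H2) = 106.0 / 22.4 = 4.732 mol
n/ν → N2: 0.8795, H2: 1.577; N2 is limiting.
H2 consumed = (3/1) × 0.8795 = 2.639 mol
H2 remaining = 4.732 − 2.639 = 2.093 mol
mass = 2.093 × 2.02 = 4.228 g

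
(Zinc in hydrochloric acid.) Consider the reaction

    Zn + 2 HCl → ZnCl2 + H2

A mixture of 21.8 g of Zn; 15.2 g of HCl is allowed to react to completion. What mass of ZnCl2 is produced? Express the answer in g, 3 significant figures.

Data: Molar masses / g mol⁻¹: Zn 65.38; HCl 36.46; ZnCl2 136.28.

n(Zn) = 21.80 / 65.38 = 0.3334 mol
n(HCl) = 15.20 / 36.46 = 0.4169 mol
n/ν for Zn = 0.3334/1 = 0.3334
n/ν for HCl = 0.4169/2 = 0.2085
Smallest n/ν is HCl → limiting reagent.
n(ZnCl2) = (1/2) × 0.4169 = 0.2085 mol
mass = 0.2085 × 136.28 = 28.41 g

28.4 g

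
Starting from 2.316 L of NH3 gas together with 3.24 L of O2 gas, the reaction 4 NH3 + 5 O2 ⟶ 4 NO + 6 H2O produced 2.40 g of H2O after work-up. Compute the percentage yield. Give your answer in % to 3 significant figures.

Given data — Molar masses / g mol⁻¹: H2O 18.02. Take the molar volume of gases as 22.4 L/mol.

n(NH3) = 2.316 / 22.4 = 0.1034 mol
n(O2) = 3.240 / 22.4 = 0.1446 mol
n/ν for NH3 = 0.1034/4 = 0.02585
n/ν for O2 = 0.1446/5 = 0.02892
Smallest n/ν is NH3 → limiting reagent.
theoretical n(H2O) = (6/4) × 0.1034 = 0.1551 mol → 2.795 g
% yield = 2.40 / 2.795 × 100 = 85.87 %

85.9 %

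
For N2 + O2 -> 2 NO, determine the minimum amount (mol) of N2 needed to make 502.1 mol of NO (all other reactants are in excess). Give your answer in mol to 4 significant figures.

251.1 mol

n(NO) = 502.1 mol
n(N2) = (1/2) × 502.1 = 251.1 mol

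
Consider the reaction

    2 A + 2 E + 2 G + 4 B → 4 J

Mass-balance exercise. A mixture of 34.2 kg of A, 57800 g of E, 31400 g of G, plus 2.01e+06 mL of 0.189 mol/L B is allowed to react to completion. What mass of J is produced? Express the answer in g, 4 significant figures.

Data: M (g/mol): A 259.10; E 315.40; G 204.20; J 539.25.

n(A) = 34.20×1000 / 259.10 = 132.0 mol
n(E) = 57800 / 315.40 = 183.3 mol
n(G) = 31400 / 204.20 = 153.8 mol
n(B) = 0.189 × 2.01e+06/1000 = 379.9 mol
n/ν for A = 132.0/2 = 66.00
n/ν for E = 183.3/2 = 91.65
n/ν for G = 153.8/2 = 76.90
n/ν for B = 379.9/4 = 94.98
Smallest n/ν is A → limiting reagent.
n(J) = (4/2) × 132.0 = 264.0 mol
mass = 264.0 × 539.25 = 142400 g

142400 g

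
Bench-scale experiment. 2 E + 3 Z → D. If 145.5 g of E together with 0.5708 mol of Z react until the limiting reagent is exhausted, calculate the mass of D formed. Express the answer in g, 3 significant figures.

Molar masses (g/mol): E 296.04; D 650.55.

124 g

n(E) = 145.5 / 296.04 = 0.4915 mol
n(Z) = 0.5708 mol
n/ν → E: 0.2458, Z: 0.1903; Z is limiting.
n(D) = (1/3) × 0.5708 = 0.1903 mol
mass = 0.1903 × 650.55 = 123.8 g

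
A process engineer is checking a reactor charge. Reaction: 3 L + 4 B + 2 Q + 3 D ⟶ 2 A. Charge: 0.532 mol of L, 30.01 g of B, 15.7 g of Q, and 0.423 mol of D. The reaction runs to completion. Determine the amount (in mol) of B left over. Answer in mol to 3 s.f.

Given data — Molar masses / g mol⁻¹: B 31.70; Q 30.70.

0.383 mol

n(L) = 0.5320 mol
n(B) = 30.01 / 31.70 = 0.9467 mol
n(Q) = 15.70 / 30.70 = 0.5114 mol
n(D) = 0.4230 mol
n/ν for L = 0.5320/3 = 0.1773
n/ν for B = 0.9467/4 = 0.2367
n/ν for Q = 0.5114/2 = 0.2557
n/ν for D = 0.4230/3 = 0.1410
Smallest n/ν is D → limiting reagent.
B consumed = (4/3) × 0.4230 = 0.5640 mol
B remaining = 0.9467 − 0.5640 = 0.3827 mol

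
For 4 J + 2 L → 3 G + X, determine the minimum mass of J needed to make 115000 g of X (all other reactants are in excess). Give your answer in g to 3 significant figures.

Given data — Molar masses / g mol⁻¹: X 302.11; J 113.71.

173000 g

n(X) = 115000 / 302.11 = 380.7 mol
n(J) = (4/1) × 380.7 = 1523 mol
mass = 1523 × 113.71 = 173200 g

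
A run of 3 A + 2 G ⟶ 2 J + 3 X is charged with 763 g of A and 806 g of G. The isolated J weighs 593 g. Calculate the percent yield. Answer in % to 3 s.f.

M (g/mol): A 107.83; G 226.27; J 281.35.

59.2 %

n(A) = 763.0 / 107.83 = 7.076 mol
n(G) = 806.0 / 226.27 = 3.562 mol
n/ν → A: 2.359, G: 1.781; G is limiting.
theoretical n(J) = (2/2) × 3.562 = 3.562 mol → 1002 g
% yield = 593 / 1002 × 100 = 59.18 %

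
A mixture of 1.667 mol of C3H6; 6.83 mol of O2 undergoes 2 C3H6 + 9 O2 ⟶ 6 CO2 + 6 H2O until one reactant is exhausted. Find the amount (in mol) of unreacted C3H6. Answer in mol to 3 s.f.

n(C3H6) = 1.667 mol
n(O2) = 6.830 mol
n/ν for C3H6 = 1.667/2 = 0.8335
n/ν for O2 = 6.830/9 = 0.7589
Smallest n/ν is O2 → limiting reagent.
C3H6 consumed = (2/9) × 6.830 = 1.518 mol
C3H6 remaining = 1.667 − 1.518 = 0.1490 mol

0.149 mol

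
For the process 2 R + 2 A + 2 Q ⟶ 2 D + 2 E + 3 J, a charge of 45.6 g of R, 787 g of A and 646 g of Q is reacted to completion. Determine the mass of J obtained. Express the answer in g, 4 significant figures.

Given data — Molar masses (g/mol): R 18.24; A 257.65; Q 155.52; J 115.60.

n(R) = 45.60 / 18.24 = 2.500 mol
n(A) = 787.0 / 257.65 = 3.055 mol
n(Q) = 646.0 / 155.52 = 4.154 mol
n/ν → R: 1.250, A: 1.528, Q: 2.077; R is limiting.
n(J) = (3/2) × 2.500 = 3.750 mol
mass = 3.750 × 115.60 = 433.5 g

433.5 g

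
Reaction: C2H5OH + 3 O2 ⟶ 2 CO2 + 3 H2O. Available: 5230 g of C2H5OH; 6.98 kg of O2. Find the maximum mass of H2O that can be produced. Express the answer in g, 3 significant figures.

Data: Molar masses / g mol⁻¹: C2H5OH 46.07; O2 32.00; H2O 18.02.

n(C2H5OH) = 5230 / 46.07 = 113.5 mol
n(O2) = 6.980×1000 / 32.00 = 218.1 mol
n/ν for C2H5OH = 113.5/1 = 113.5
n/ν for O2 = 218.1/3 = 72.70
Smallest n/ν is O2 → limiting reagent.
n(H2O) = (3/3) × 218.1 = 218.1 mol
mass = 218.1 × 18.02 = 3930 g

3930 g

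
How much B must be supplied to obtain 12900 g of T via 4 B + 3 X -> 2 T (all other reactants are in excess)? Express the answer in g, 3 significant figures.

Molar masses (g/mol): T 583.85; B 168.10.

n(T) = 12900 / 583.85 = 22.09 mol
n(B) = (4/2) × 22.09 = 44.18 mol
mass = 44.18 × 168.10 = 7427 g

7430 g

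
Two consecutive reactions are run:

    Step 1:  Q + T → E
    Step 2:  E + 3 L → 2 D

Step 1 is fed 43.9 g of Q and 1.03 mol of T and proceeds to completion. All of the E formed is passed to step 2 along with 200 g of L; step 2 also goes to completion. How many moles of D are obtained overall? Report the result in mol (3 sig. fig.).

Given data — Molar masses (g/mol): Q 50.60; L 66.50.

1.74 mol

Step 1:
n(Q) = 43.90 / 50.60 = 0.8676 mol
n(T) = 1.030 mol
n/ν for Q = 0.8676/1 = 0.8676
n/ν for T = 1.030/1 = 1.030
Smallest n/ν is Q → limiting reagent.
n(E) produced = (1/1) × 0.8676 = 0.8676 mol
Step 2:
n(E) available = 0.8676 mol
n(L) = 200.0 / 66.50 = 3.008 mol
n/ν for E = 0.8676/1 = 0.8676
n/ν for L = 3.008/3 = 1.003
Smallest n/ν is E → limiting reagent.
n(D) = (2/1) × 0.8676 = 1.735 mol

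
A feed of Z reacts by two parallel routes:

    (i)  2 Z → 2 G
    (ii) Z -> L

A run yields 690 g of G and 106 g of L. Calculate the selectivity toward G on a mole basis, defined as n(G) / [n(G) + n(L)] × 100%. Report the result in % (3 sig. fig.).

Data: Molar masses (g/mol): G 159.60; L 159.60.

n(G) = 690 / 159.60 = 4.323 mol
n(L) = 106 / 159.60 = 0.6642 mol
selectivity = 4.323/(4.323+0.6642) × 100 = 86.68 %

86.7 %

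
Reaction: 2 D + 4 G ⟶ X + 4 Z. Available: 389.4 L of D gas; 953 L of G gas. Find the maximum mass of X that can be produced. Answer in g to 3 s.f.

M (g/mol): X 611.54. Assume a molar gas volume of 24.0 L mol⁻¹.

n(D) = 389.4 / 24.0 = 16.23 mol
n(G) = 953.0 / 24.0 = 39.71 mol
n/ν for D = 16.23/2 = 8.115
n/ν for G = 39.71/4 = 9.928
Smallest n/ν is D → limiting reagent.
n(X) = (1/2) × 16.23 = 8.115 mol
mass = 8.115 × 611.54 = 4963 g

4960 g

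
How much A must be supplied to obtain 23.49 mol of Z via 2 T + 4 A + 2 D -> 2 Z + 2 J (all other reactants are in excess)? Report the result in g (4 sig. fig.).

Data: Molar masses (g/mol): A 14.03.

659.1 g

n(Z) = 23.49 mol
n(A) = (4/2) × 23.49 = 46.98 mol
mass = 46.98 × 14.03 = 659.1 g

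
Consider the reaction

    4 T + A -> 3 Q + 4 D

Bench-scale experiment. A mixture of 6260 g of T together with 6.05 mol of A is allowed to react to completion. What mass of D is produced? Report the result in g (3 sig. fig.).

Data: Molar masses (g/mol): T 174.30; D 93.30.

n(T) = 6260 / 174.30 = 35.92 mol
n(A) = 6.050 mol
n/ν for T = 35.92/4 = 8.980
n/ν for A = 6.050/1 = 6.050
Smallest n/ν is A → limiting reagent.
n(D) = (4/1) × 6.050 = 24.20 mol
mass = 24.20 × 93.30 = 2258 g

2260 g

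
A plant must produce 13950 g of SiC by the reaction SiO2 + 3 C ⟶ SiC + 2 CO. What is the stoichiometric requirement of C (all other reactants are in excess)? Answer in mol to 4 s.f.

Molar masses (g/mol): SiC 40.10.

n(SiC) = 13950 / 40.10 = 347.9 mol
n(C) = (3/1) × 347.9 = 1044 mol

1044 mol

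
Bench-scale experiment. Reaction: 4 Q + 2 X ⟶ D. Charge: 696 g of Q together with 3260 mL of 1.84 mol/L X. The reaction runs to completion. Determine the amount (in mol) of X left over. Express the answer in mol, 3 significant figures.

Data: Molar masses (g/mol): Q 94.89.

2.33 mol

n(Q) = 696.0 / 94.89 = 7.335 mol
n(X) = 1.84 × 3260/1000 = 5.998 mol
n/ν for Q = 7.335/4 = 1.834
n/ν for X = 5.998/2 = 2.999
Smallest n/ν is Q → limiting reagent.
X consumed = (2/4) × 7.335 = 3.668 mol
X remaining = 5.998 − 3.668 = 2.330 mol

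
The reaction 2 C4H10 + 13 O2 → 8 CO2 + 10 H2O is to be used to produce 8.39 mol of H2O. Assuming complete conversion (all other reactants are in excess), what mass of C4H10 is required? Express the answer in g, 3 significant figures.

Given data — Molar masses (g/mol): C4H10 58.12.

n(H2O) = 8.390 mol
n(C4H10) = (2/10) × 8.390 = 1.678 mol
mass = 1.678 × 58.12 = 97.53 g

97.5 g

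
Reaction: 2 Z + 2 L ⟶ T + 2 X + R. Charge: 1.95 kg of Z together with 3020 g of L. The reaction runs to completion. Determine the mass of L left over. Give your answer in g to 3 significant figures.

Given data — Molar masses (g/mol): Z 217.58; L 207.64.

1160 g

n(Z) = 1.950×1000 / 217.58 = 8.962 mol
n(L) = 3020 / 207.64 = 14.54 mol
n/ν → Z: 4.481, L: 7.270; Z is limiting.
L consumed = (2/2) × 8.962 = 8.962 mol
L remaining = 14.54 − 8.962 = 5.578 mol
mass = 5.578 × 207.64 = 1158 g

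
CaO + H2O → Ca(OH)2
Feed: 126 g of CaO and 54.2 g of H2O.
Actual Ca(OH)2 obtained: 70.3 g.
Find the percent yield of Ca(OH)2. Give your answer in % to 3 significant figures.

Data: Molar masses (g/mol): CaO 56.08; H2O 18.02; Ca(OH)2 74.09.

42.2 %

n(CaO) = 126.0 / 56.08 = 2.247 mol
n(H2O) = 54.20 / 18.02 = 3.008 mol
n/ν for CaO = 2.247/1 = 2.247
n/ν for H2O = 3.008/1 = 3.008
Smallest n/ν is CaO → limiting reagent.
theoretical n(Ca(OH)2) = (1/1) × 2.247 = 2.247 mol → 166.5 g
% yield = 70.3 / 166.5 × 100 = 42.22 %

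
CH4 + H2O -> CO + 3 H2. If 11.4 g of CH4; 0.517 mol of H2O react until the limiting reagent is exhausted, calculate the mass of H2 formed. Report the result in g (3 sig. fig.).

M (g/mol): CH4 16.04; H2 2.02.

n(CH4) = 11.40 / 16.04 = 0.7107 mol
n(H2O) = 0.5170 mol
n/ν for CH4 = 0.7107/1 = 0.7107
n/ν for H2O = 0.5170/1 = 0.5170
Smallest n/ν is H2O → limiting reagent.
n(H2) = (3/1) × 0.5170 = 1.551 mol
mass = 1.551 × 2.02 = 3.133 g

3.13 g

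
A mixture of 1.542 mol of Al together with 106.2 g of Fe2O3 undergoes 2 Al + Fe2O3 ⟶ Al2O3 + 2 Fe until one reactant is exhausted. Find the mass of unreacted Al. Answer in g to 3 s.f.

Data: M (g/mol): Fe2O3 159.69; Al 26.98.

n(Al) = 1.542 mol
n(Fe2O3) = 106.2 / 159.69 = 0.6650 mol
n/ν for Al = 1.542/2 = 0.7710
n/ν for Fe2O3 = 0.6650/1 = 0.6650
Smallest n/ν is Fe2O3 → limiting reagent.
Al consumed = (2/1) × 0.6650 = 1.330 mol
Al remaining = 1.542 − 1.330 = 0.2120 mol
mass = 0.2120 × 26.98 = 5.720 g

5.72 g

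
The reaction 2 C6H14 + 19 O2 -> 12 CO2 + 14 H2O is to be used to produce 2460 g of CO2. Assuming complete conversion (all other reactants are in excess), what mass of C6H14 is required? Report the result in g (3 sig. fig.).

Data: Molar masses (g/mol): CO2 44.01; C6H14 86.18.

803 g

n(CO2) = 2460 / 44.01 = 55.90 mol
n(C6H14) = (2/12) × 55.90 = 9.317 mol
mass = 9.317 × 86.18 = 802.9 g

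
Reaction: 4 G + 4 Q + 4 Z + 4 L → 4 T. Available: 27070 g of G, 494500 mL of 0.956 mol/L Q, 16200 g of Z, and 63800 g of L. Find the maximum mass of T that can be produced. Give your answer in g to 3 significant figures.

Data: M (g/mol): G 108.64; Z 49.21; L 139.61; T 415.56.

n(G) = 27070 / 108.64 = 249.2 mol
n(Q) = 0.956 × 494500/1000 = 472.7 mol
n(Z) = 16200 / 49.21 = 329.2 mol
n(L) = 63800 / 139.61 = 457.0 mol
n/ν → G: 62.30, Q: 118.2, Z: 82.30, L: 114.3; G is limiting.
n(T) = (4/4) × 249.2 = 249.2 mol
mass = 249.2 × 415.56 = 103600 g

104000 g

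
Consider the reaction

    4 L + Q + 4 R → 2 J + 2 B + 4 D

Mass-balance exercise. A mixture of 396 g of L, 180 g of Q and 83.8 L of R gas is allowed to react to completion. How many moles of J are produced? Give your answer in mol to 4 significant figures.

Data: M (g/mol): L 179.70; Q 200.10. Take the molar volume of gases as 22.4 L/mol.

1.102 mol

n(L) = 396.0 / 179.70 = 2.204 mol
n(Q) = 180.0 / 200.10 = 0.8996 mol
n(R) = 83.80 / 22.4 = 3.741 mol
n/ν → L: 0.5510, Q: 0.8996, R: 0.9353; L is limiting.
n(J) = (2/4) × 2.204 = 1.102 mol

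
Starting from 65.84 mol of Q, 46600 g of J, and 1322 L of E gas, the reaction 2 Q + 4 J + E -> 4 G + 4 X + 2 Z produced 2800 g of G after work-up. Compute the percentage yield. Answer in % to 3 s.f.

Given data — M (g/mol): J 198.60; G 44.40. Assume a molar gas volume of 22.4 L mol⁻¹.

47.9 %

n(Q) = 65.84 mol
n(J) = 46600 / 198.60 = 234.6 mol
n(E) = 1322 / 22.4 = 59.02 mol
n/ν for Q = 65.84/2 = 32.92
n/ν for J = 234.6/4 = 58.65
n/ν for E = 59.02/1 = 59.02
Smallest n/ν is Q → limiting reagent.
theoretical n(G) = (4/2) × 65.84 = 131.7 mol → 5847 g
% yield = 2800 / 5847 × 100 = 47.89 %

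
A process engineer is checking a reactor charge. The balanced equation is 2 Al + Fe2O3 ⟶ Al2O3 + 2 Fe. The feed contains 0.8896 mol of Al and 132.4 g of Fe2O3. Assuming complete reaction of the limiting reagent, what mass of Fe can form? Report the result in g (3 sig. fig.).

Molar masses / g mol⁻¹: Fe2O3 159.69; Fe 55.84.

n(Al) = 0.8896 mol
n(Fe2O3) = 132.4 / 159.69 = 0.8291 mol
n/ν for Al = 0.8896/2 = 0.4448
n/ν for Fe2O3 = 0.8291/1 = 0.8291
Smallest n/ν is Al → limiting reagent.
n(Fe) = (2/2) × 0.8896 = 0.8896 mol
mass = 0.8896 × 55.84 = 49.68 g

49.7 g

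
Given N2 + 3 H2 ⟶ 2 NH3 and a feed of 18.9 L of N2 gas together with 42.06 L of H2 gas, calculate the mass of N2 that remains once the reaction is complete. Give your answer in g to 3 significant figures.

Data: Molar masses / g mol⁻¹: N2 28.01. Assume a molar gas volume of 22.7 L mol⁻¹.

n(N2) = 18.90 / 22.7 = 0.8326 mol
n(H2) = 42.06 / 22.7 = 1.853 mol
n/ν for N2 = 0.8326/1 = 0.8326
n/ν for H2 = 1.853/3 = 0.6177
Smallest n/ν is H2 → limiting reagent.
N2 consumed = (1/3) × 1.853 = 0.6177 mol
N2 remaining = 0.8326 − 0.6177 = 0.2149 mol
mass = 0.2149 × 28.01 = 6.019 g

6.02 g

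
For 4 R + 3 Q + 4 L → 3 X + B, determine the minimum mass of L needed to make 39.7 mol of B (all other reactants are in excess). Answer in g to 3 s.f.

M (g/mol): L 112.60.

n(B) = 39.70 mol
n(L) = (4/1) × 39.70 = 158.8 mol
mass = 158.8 × 112.60 = 17880 g

17900 g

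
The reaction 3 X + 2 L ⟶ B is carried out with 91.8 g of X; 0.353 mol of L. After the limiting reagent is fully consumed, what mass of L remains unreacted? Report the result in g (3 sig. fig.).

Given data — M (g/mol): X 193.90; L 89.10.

3.33 g

n(X) = 91.80 / 193.90 = 0.4734 mol
n(L) = 0.3530 mol
n/ν for X = 0.4734/3 = 0.1578
n/ν for L = 0.3530/2 = 0.1765
Smallest n/ν is X → limiting reagent.
L consumed = (2/3) × 0.4734 = 0.3156 mol
L remaining = 0.3530 − 0.3156 = 0.03740 mol
mass = 0.03740 × 89.10 = 3.332 g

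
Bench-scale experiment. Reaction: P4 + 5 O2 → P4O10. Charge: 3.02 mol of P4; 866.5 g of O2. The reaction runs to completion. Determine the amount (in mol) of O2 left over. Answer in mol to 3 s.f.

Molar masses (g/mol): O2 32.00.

n(P4) = 3.020 mol
n(O2) = 866.5 / 32.00 = 27.08 mol
n/ν → P4: 3.020, O2: 5.416; P4 is limiting.
O2 consumed = (5/1) × 3.020 = 15.10 mol
O2 remaining = 27.08 − 15.10 = 11.98 mol

12.0 mol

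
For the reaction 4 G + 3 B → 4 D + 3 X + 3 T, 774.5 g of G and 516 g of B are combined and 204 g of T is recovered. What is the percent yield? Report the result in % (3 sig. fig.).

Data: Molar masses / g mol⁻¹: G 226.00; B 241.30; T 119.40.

79.9 %

n(G) = 774.5 / 226.00 = 3.427 mol
n(B) = 516.0 / 241.30 = 2.138 mol
n/ν for G = 3.427/4 = 0.8568
n/ν for B = 2.138/3 = 0.7127
Smallest n/ν is B → limiting reagent.
theoretical n(T) = (3/3) × 2.138 = 2.138 mol → 255.3 g
% yield = 204 / 255.3 × 100 = 79.91 %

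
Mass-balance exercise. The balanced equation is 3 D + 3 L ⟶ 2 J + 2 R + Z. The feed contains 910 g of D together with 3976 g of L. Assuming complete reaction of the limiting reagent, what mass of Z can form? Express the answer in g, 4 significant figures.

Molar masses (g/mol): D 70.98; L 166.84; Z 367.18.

n(D) = 910.0 / 70.98 = 12.82 mol
n(L) = 3976 / 166.84 = 23.83 mol
n/ν for D = 12.82/3 = 4.273
n/ν for L = 23.83/3 = 7.943
Smallest n/ν is D → limiting reagent.
n(Z) = (1/3) × 12.82 = 4.273 mol
mass = 4.273 × 367.18 = 1569 g

1569 g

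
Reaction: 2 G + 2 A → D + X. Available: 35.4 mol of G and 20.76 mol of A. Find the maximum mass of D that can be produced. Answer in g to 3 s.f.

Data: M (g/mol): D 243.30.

n(G) = 35.40 mol
n(A) = 20.76 mol
n/ν for G = 35.40/2 = 17.70
n/ν for A = 20.76/2 = 10.38
Smallest n/ν is A → limiting reagent.
n(D) = (1/2) × 20.76 = 10.38 mol
mass = 10.38 × 243.30 = 2525 g

2530 g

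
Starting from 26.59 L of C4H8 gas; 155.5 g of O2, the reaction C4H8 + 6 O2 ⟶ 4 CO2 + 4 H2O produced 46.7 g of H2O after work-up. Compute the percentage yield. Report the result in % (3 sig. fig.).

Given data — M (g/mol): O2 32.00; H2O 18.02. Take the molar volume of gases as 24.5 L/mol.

80.0 %

n(C4H8) = 26.59 / 24.5 = 1.085 mol
n(O2) = 155.5 / 32.00 = 4.859 mol
n/ν for C4H8 = 1.085/1 = 1.085
n/ν for O2 = 4.859/6 = 0.8098
Smallest n/ν is O2 → limiting reagent.
theoretical n(H2O) = (4/6) × 4.859 = 3.239 mol → 58.37 g
% yield = 46.7 / 58.37 × 100 = 80.01 %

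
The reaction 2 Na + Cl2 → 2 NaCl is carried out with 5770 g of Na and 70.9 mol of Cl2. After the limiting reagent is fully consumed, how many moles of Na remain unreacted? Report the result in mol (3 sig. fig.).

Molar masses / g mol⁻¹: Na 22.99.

109 mol

n(Na) = 5770 / 22.99 = 251.0 mol
n(Cl2) = 70.90 mol
n/ν → Na: 125.5, Cl2: 70.90; Cl2 is limiting.
Na consumed = (2/1) × 70.90 = 141.8 mol
Na remaining = 251.0 − 141.8 = 109.2 mol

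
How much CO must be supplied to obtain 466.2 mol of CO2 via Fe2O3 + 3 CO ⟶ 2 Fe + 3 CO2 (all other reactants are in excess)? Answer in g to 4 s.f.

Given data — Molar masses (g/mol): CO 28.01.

n(CO2) = 466.2 mol
n(CO) = (3/3) × 466.2 = 466.2 mol
mass = 466.2 × 28.01 = 13060 g

13060 g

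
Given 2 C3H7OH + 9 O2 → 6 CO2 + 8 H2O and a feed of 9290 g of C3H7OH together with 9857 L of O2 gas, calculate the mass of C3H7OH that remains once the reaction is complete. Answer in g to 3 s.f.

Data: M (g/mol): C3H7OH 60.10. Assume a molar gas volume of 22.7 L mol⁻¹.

n(C3H7OH) = 9290 / 60.10 = 154.6 mol
n(O2) = 9857 / 22.7 = 434.2 mol
n/ν for C3H7OH = 154.6/2 = 77.30
n/ν for O2 = 434.2/9 = 48.24
Smallest n/ν is O2 → limiting reagent.
C3H7OH consumed = (2/9) × 434.2 = 96.49 mol
C3H7OH remaining = 154.6 − 96.49 = 58.11 mol
mass = 58.11 × 60.10 = 3492 g

3490 g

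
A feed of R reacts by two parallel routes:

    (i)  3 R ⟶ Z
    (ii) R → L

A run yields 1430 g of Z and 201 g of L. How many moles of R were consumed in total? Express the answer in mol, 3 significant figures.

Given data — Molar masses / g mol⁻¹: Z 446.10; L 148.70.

n(Z) = 1430 / 446.10 = 3.206 mol
n(L) = 201 / 148.70 = 1.352 mol
n(R) via (i) = (3/1)×3.206 = 9.618 mol
n(R) via (ii) = (1/1)×1.352 = 1.352 mol
total n(R) = 9.618 + 1.352 = 10.97 mol

11.0 mol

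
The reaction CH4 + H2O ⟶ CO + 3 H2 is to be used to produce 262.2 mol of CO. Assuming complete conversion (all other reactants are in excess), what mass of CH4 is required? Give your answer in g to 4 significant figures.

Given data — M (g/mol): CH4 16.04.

4206 g

n(CO) = 262.2 mol
n(CH4) = (1/1) × 262.2 = 262.2 mol
mass = 262.2 × 16.04 = 4206 g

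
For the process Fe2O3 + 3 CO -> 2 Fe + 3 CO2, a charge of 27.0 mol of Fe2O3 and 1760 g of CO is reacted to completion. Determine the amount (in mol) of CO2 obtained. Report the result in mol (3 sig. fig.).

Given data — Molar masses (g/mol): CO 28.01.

62.8 mol

n(Fe2O3) = 27.00 mol
n(CO) = 1760 / 28.01 = 62.83 mol
n/ν for Fe2O3 = 27.00/1 = 27.00
n/ν for CO = 62.83/3 = 20.94
Smallest n/ν is CO → limiting reagent.
n(CO2) = (3/3) × 62.83 = 62.83 mol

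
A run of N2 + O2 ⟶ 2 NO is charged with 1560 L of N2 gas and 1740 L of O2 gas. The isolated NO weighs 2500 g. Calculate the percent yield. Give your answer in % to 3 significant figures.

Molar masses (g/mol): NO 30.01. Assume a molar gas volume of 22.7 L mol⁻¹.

60.6 %

n(N2) = 1560 / 22.7 = 68.72 mol
n(O2) = 1740 / 22.7 = 76.65 mol
n/ν for N2 = 68.72/1 = 68.72
n/ν for O2 = 76.65/1 = 76.65
Smallest n/ν is N2 → limiting reagent.
theoretical n(NO) = (2/1) × 68.72 = 137.4 mol → 4123 g
% yield = 2500 / 4123 × 100 = 60.64 %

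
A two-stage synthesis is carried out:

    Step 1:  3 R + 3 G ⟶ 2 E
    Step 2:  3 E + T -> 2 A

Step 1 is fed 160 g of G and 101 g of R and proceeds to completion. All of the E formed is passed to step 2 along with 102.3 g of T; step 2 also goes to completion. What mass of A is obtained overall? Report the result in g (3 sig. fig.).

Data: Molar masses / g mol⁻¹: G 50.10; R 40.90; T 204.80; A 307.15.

307 g

Step 1:
n(G) = 160.0 / 50.10 = 3.194 mol
n(R) = 101.0 / 40.90 = 2.469 mol
n/ν for G = 3.194/3 = 1.065
n/ν for R = 2.469/3 = 0.8230
Smallest n/ν is R → limiting reagent.
n(E) produced = (2/3) × 2.469 = 1.646 mol
Step 2:
n(E) available = 1.646 mol
n(T) = 102.3 / 204.80 = 0.4995 mol
n/ν for E = 1.646/3 = 0.5487
n/ν for T = 0.4995/1 = 0.4995
Smallest n/ν is T → limiting reagent.
n(A) = (2/1) × 0.4995 = 0.9990 mol
mass = 0.9990 × 307.15 = 306.8 g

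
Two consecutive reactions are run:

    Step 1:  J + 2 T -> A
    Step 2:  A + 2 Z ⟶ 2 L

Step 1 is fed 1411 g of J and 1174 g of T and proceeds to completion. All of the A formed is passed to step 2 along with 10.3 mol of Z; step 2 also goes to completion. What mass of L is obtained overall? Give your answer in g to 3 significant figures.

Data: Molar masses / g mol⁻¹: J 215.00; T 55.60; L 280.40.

2890 g

Step 1:
n(J) = 1411 / 215.00 = 6.563 mol
n(T) = 1174 / 55.60 = 21.12 mol
n/ν for J = 6.563/1 = 6.563
n/ν for T = 21.12/2 = 10.56
Smallest n/ν is J → limiting reagent.
n(A) produced = (1/1) × 6.563 = 6.563 mol
Step 2:
n(A) available = 6.563 mol
n(Z) = 10.30 mol
n/ν for A = 6.563/1 = 6.563
n/ν for Z = 10.30/2 = 5.150
Smallest n/ν is Z → limiting reagent.
n(L) = (2/2) × 10.30 = 10.30 mol
mass = 10.30 × 280.40 = 2888 g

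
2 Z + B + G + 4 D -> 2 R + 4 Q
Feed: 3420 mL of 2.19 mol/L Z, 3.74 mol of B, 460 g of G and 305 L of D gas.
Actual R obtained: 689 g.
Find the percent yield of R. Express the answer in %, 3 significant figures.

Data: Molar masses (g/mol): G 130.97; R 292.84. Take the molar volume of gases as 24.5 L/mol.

n(Z) = 2.19 × 3420/1000 = 7.490 mol
n(B) = 3.740 mol
n(G) = 460.0 / 130.97 = 3.512 mol
n(D) = 305.0 / 24.5 = 12.45 mol
n/ν for Z = 7.490/2 = 3.745
n/ν for B = 3.740/1 = 3.740
n/ν for G = 3.512/1 = 3.512
n/ν for D = 12.45/4 = 3.113
Smallest n/ν is D → limiting reagent.
theoretical n(R) = (2/4) × 12.45 = 6.225 mol → 1823 g
% yield = 689 / 1823 × 100 = 37.79 %

37.8 %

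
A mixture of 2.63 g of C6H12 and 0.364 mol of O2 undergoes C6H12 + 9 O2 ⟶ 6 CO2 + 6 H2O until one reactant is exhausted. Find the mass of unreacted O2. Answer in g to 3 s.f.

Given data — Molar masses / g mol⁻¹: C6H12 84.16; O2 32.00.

n(C6H12) = 2.630 / 84.16 = 0.03125 mol
n(O2) = 0.3640 mol
n/ν for C6H12 = 0.03125/1 = 0.03125
n/ν for O2 = 0.3640/9 = 0.04044
Smallest n/ν is C6H12 → limiting reagent.
O2 consumed = (9/1) × 0.03125 = 0.2813 mol
O2 remaining = 0.3640 − 0.2813 = 0.08270 mol
mass = 0.08270 × 32.00 = 2.646 g

2.65 g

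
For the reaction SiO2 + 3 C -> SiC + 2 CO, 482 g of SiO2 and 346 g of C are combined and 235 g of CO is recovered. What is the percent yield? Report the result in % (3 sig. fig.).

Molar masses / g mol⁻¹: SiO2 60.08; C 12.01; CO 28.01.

52.3 %

n(SiO2) = 482.0 / 60.08 = 8.023 mol
n(C) = 346.0 / 12.01 = 28.81 mol
n/ν for SiO2 = 8.023/1 = 8.023
n/ν for C = 28.81/3 = 9.603
Smallest n/ν is SiO2 → limiting reagent.
theoretical n(CO) = (2/1) × 8.023 = 16.05 mol → 449.6 g
% yield = 235 / 449.6 × 100 = 52.27 %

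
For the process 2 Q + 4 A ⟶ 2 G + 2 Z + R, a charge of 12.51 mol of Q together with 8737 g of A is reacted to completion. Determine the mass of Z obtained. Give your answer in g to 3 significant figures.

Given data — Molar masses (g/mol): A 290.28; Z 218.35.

n(Q) = 12.51 mol
n(A) = 8737 / 290.28 = 30.10 mol
n/ν for Q = 12.51/2 = 6.255
n/ν for A = 30.10/4 = 7.525
Smallest n/ν is Q → limiting reagent.
n(Z) = (2/2) × 12.51 = 12.51 mol
mass = 12.51 × 218.35 = 2732 g

2730 g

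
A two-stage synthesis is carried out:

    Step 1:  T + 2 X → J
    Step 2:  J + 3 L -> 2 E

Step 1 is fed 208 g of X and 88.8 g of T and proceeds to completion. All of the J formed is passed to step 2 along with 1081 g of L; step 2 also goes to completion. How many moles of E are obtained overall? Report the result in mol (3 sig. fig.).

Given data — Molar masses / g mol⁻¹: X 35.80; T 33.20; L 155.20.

4.64 mol

Step 1:
n(X) = 208.0 / 35.80 = 5.810 mol
n(T) = 88.80 / 33.20 = 2.675 mol
n/ν for X = 5.810/2 = 2.905
n/ν for T = 2.675/1 = 2.675
Smallest n/ν is T → limiting reagent.
n(J) produced = (1/1) × 2.675 = 2.675 mol
Step 2:
n(J) available = 2.675 mol
n(L) = 1081 / 155.20 = 6.965 mol
n/ν for J = 2.675/1 = 2.675
n/ν for L = 6.965/3 = 2.322
Smallest n/ν is L → limiting reagent.
n(E) = (2/3) × 6.965 = 4.643 mol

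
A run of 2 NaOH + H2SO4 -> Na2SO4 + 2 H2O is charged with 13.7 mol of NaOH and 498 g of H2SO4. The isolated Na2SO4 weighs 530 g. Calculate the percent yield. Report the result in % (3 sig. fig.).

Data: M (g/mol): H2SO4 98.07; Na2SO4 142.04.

n(NaOH) = 13.70 mol
n(H2SO4) = 498.0 / 98.07 = 5.078 mol
n/ν → NaOH: 6.850, H2SO4: 5.078; H2SO4 is limiting.
theoretical n(Na2SO4) = (1/1) × 5.078 = 5.078 mol → 721.3 g
% yield = 530 / 721.3 × 100 = 73.48 %

73.5 %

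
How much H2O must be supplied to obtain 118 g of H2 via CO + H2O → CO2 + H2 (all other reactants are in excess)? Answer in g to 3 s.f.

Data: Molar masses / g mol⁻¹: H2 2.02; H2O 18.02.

1050 g

n(H2) = 118 / 2.02 = 58.42 mol
n(H2O) = (1/1) × 58.42 = 58.42 mol
mass = 58.42 × 18.02 = 1053 g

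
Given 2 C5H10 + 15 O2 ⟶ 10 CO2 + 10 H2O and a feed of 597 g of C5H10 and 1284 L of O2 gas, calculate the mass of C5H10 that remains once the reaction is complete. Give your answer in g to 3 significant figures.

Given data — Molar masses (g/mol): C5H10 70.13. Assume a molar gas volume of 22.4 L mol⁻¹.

61.0 g

n(C5H10) = 597.0 / 70.13 = 8.513 mol
n(O2) = 1284 / 22.4 = 57.32 mol
n/ν for C5H10 = 8.513/2 = 4.257
n/ν for O2 = 57.32/15 = 3.821
Smallest n/ν is O2 → limiting reagent.
C5H10 consumed = (2/15) × 57.32 = 7.643 mol
C5H10 remaining = 8.513 − 7.643 = 0.8700 mol
mass = 0.8700 × 70.13 = 61.01 g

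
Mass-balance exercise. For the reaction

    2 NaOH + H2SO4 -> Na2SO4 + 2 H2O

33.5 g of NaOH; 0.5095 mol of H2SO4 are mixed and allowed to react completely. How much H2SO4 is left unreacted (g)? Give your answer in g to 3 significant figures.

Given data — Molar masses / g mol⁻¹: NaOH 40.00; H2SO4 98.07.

n(NaOH) = 33.50 / 40.00 = 0.8375 mol
n(H2SO4) = 0.5095 mol
n/ν → NaOH: 0.4188, H2SO4: 0.5095; NaOH is limiting.
H2SO4 consumed = (1/2) × 0.8375 = 0.4188 mol
H2SO4 remaining = 0.5095 − 0.4188 = 0.09070 mol
mass = 0.09070 × 98.07 = 8.895 g

8.90 g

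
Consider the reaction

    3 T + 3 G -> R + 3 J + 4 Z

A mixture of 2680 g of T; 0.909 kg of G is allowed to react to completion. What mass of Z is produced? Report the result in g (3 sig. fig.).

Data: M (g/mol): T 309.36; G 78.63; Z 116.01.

1340 g

n(T) = 2680 / 309.36 = 8.663 mol
n(G) = 0.9090×1000 / 78.63 = 11.56 mol
n/ν for T = 8.663/3 = 2.888
n/ν for G = 11.56/3 = 3.853
Smallest n/ν is T → limiting reagent.
n(Z) = (4/3) × 8.663 = 11.55 mol
mass = 11.55 × 116.01 = 1340 g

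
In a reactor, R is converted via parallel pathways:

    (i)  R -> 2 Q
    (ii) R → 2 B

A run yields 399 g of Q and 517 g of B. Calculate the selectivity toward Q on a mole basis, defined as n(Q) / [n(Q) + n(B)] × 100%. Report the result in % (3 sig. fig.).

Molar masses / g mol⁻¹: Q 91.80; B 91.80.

n(Q) = 399 / 91.80 = 4.346 mol
n(B) = 517 / 91.80 = 5.632 mol
selectivity = 4.346/(4.346+5.632) × 100 = 43.56 %

43.6 %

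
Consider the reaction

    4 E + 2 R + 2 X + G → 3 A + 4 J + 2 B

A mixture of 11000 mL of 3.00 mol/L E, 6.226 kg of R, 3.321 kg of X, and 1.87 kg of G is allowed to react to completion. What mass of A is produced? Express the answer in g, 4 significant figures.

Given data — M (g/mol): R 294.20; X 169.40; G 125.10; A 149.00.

n(E) = 3.00 × 11000/1000 = 33.00 mol
n(R) = 6.226×1000 / 294.20 = 21.16 mol
n(X) = 3.321×1000 / 169.40 = 19.60 mol
n(G) = 1.870×1000 / 125.10 = 14.95 mol
n/ν for E = 33.00/4 = 8.250
n/ν for R = 21.16/2 = 10.58
n/ν for X = 19.60/2 = 9.800
n/ν for G = 14.95/1 = 14.95
Smallest n/ν is E → limiting reagent.
n(A) = (3/4) × 33.00 = 24.75 mol
mass = 24.75 × 149.00 = 3688 g

3688 g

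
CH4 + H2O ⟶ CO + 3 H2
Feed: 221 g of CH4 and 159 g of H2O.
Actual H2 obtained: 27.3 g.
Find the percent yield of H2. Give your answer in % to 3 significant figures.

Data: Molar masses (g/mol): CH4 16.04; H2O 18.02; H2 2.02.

51.1 %

n(CH4) = 221.0 / 16.04 = 13.78 mol
n(H2O) = 159.0 / 18.02 = 8.824 mol
n/ν → CH4: 13.78, H2O: 8.824; H2O is limiting.
theoretical n(H2) = (3/1) × 8.824 = 26.47 mol → 53.47 g
% yield = 27.3 / 53.47 × 100 = 51.06 %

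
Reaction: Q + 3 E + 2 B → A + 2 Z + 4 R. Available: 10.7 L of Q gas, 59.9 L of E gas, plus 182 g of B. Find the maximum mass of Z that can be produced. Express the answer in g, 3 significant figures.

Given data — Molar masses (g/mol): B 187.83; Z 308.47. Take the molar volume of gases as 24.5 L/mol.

269 g

n(Q) = 10.70 / 24.5 = 0.4367 mol
n(E) = 59.90 / 24.5 = 2.445 mol
n(B) = 182.0 / 187.83 = 0.9690 mol
n/ν for Q = 0.4367/1 = 0.4367
n/ν for E = 2.445/3 = 0.8150
n/ν for B = 0.9690/2 = 0.4845
Smallest n/ν is Q → limiting reagent.
n(Z) = (2/1) × 0.4367 = 0.8734 mol
mass = 0.8734 × 308.47 = 269.4 g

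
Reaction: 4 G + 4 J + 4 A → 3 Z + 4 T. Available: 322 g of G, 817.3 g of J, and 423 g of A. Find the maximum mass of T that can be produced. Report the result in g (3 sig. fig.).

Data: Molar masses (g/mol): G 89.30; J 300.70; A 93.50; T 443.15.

n(G) = 322.0 / 89.30 = 3.606 mol
n(J) = 817.3 / 300.70 = 2.718 mol
n(A) = 423.0 / 93.50 = 4.524 mol
n/ν for G = 3.606/4 = 0.9015
n/ν for J = 2.718/4 = 0.6795
n/ν for A = 4.524/4 = 1.131
Smallest n/ν is J → limiting reagent.
n(T) = (4/4) × 2.718 = 2.718 mol
mass = 2.718 × 443.15 = 1204 g

1200 g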